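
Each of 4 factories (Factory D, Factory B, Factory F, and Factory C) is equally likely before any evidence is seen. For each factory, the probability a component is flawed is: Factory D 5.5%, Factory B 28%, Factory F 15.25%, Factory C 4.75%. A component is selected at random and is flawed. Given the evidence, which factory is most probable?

With a uniform prior (1/4 each), posterior ∝ likelihood:
  Factory D: 0.055
  Factory B: 0.28
  Factory F: 0.1525
  Factory C: 0.0475
Total = 0.535.
Largest term belongs to Factory B, so Factory B is most probable.

Factory B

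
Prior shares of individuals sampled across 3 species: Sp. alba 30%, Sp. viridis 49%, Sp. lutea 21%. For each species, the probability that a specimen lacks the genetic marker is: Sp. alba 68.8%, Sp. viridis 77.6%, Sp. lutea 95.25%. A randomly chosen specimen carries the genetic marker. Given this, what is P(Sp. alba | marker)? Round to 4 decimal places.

Taking complements, P(marker | each) = Sp. alba 0.312, Sp. viridis 0.224, Sp. lutea 0.0475.
By Bayes' rule, posterior ∝ prior × likelihood:
  Sp. alba: 0.3 × 0.312 = 0.0936
  Sp. viridis: 0.49 × 0.224 = 0.10976
  Sp. lutea: 0.21 × 0.0475 = 0.009975
Normalizing constant = 0.213335.
P(Sp. alba | evidence) = 0.0936 / 0.213335 ≈ 0.4387.

0.4387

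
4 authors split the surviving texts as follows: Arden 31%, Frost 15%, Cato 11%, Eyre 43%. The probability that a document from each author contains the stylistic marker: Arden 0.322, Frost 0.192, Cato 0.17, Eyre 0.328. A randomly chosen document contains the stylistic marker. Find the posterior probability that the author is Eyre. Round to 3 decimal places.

Compute prior × likelihood for every hypothesis:
  Arden: 0.31 × 0.322 = 0.09982
  Frost: 0.15 × 0.192 = 0.0288
  Cato: 0.11 × 0.17 = 0.0187
  Eyre: 0.43 × 0.328 = 0.14104
Normalizing constant = 0.28836.
P(Eyre | evidence) = 0.14104 / 0.28836 ≈ 0.489.

0.489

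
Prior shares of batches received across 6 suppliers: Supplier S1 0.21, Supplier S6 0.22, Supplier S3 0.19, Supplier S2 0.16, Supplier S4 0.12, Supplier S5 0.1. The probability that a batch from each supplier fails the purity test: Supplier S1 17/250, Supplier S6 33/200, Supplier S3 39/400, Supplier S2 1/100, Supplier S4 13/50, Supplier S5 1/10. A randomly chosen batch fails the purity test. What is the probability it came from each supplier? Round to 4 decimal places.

Prior × likelihood for each hypothesis:
  Supplier S1: 0.21 × 0.068 = 0.01428
  Supplier S6: 0.22 × 0.165 = 0.0363
  Supplier S3: 0.19 × 0.0975 = 0.018525
  Supplier S2: 0.16 × 0.01 = 0.0016
  Supplier S4: 0.12 × 0.26 = 0.0312
  Supplier S5: 0.1 × 0.1 = 0.01
Total = 0.111905.
P(Supplier S1 | off-spec) = 0.01428/0.111905 ≈ 0.1276
P(Supplier S6 | off-spec) = 0.0363/0.111905 ≈ 0.3244
P(Supplier S3 | off-spec) = 0.018525/0.111905 ≈ 0.1655
P(Supplier S2 | off-spec) = 0.0016/0.111905 ≈ 0.0143
P(Supplier S4 | off-spec) = 0.0312/0.111905 ≈ 0.2788
P(Supplier S5 | off-spec) = 0.01/0.111905 ≈ 0.0894
(Check: 0.1276+0.3244+0.1655+0.0143+0.2788+0.0894 = 1.0000.)

Supplier S1 0.1276, Supplier S6 0.3244, Supplier S3 0.1655, Supplier S2 0.0143, Supplier S4 0.2788, Supplier S5 0.0894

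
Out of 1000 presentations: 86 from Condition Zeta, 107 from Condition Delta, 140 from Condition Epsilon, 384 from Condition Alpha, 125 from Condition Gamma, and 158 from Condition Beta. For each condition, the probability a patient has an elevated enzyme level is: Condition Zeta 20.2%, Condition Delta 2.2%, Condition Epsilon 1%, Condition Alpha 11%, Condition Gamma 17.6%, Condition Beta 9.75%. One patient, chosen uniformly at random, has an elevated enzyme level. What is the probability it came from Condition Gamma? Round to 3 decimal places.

0.218

Compute prior × likelihood for every hypothesis:
  Condition Zeta: 0.086 × 0.202 = 0.017372
  Condition Delta: 0.107 × 0.022 = 0.002354
  Condition Epsilon: 0.14 × 0.01 = 0.0014
  Condition Alpha: 0.384 × 0.11 = 0.04224
  Condition Gamma: 0.125 × 0.176 = 0.022
  Condition Beta: 0.158 × 0.0975 = 0.015405
Total = 0.100771.
P(Condition Gamma | evidence) = 0.022 / 0.100771 ≈ 0.218.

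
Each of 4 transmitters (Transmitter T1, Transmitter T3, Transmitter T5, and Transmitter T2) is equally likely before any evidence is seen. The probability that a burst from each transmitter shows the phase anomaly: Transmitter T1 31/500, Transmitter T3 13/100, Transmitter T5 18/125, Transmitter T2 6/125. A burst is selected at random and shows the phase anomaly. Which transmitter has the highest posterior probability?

Since the prior is uniform, the posterior is proportional to the likelihood:
  Transmitter T1: 0.062
  Transmitter T3: 0.13
  Transmitter T5: 0.144
  Transmitter T2: 0.048
Normalizing constant = 0.384.
Largest term belongs to Transmitter T5, so Transmitter T5 is most probable.

Transmitter T5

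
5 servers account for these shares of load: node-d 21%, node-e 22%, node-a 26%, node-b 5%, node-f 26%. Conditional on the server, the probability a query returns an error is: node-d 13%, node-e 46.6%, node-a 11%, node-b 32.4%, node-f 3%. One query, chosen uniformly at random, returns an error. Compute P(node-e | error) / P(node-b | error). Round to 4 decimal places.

6.3284

Compute prior × likelihood for every hypothesis:
  node-d: 0.21 × 0.13 = 0.0273
  node-e: 0.22 × 0.466 = 0.10252
  node-a: 0.26 × 0.11 = 0.0286
  node-b: 0.05 × 0.324 = 0.0162
  node-f: 0.26 × 0.03 = 0.0078
Normalizing constant = 0.18242.
The ratio is 0.10252 / 0.0162 (the normalizer cancels) = 6.3284.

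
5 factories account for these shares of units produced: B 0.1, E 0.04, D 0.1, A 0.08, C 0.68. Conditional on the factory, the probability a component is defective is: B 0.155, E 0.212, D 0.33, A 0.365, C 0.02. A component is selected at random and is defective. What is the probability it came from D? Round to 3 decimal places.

0.331

Prior × likelihood for each hypothesis:
  B: 0.1 × 0.155 = 0.0155
  E: 0.04 × 0.212 = 0.00848
  D: 0.1 × 0.33 = 0.033
  A: 0.08 × 0.365 = 0.0292
  C: 0.68 × 0.02 = 0.0136
Sum = 0.09978.
P(D | evidence) = 0.033 / 0.09978 ≈ 0.331.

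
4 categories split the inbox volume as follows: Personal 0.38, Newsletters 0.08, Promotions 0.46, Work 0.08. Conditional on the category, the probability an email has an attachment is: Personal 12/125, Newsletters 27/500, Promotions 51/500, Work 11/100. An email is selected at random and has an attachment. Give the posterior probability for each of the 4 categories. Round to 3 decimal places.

Unnormalized posteriors (prior × likelihood):
  Personal: 0.38 × 0.096 = 0.03648
  Newsletters: 0.08 × 0.054 = 0.00432
  Promotions: 0.46 × 0.102 = 0.04692
  Work: 0.08 × 0.11 = 0.0088
Total = 0.09652.
P(Personal | attachment) = 0.03648/0.09652 ≈ 0.378
P(Newsletters | attachment) = 0.00432/0.09652 ≈ 0.045
P(Promotions | attachment) = 0.04692/0.09652 ≈ 0.486
P(Work | attachment) = 0.0088/0.09652 ≈ 0.091

Personal 0.378, Newsletters 0.045, Promotions 0.486, Work 0.091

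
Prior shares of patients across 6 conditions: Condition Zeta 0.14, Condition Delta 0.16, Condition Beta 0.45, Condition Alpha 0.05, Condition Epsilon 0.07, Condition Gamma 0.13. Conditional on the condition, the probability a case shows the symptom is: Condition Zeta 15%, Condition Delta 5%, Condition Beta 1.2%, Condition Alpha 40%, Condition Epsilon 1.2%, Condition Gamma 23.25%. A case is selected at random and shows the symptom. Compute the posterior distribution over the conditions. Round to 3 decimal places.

Prior × likelihood for each hypothesis:
  Condition Zeta: 0.14 × 0.15 = 0.021
  Condition Delta: 0.16 × 0.05 = 0.008
  Condition Beta: 0.45 × 0.012 = 0.0054
  Condition Alpha: 0.05 × 0.4 = 0.02
  Condition Epsilon: 0.07 × 0.012 = 0.00084
  Condition Gamma: 0.13 × 0.2325 = 0.030225
Total = 0.085465.
P(Condition Zeta | symptomatic) = 0.021/0.085465 ≈ 0.246
P(Condition Delta | symptomatic) = 0.008/0.085465 ≈ 0.094
P(Condition Beta | symptomatic) = 0.0054/0.085465 ≈ 0.063
P(Condition Alpha | symptomatic) = 0.02/0.085465 ≈ 0.234
P(Condition Epsilon | symptomatic) = 0.00084/0.085465 ≈ 0.010
P(Condition Gamma | symptomatic) = 0.030225/0.085465 ≈ 0.354
(Check: 0.246+0.094+0.063+0.234+0.010+0.354 = 1.001.)

Condition Zeta 0.246, Condition Delta 0.094, Condition Beta 0.063, Condition Alpha 0.234, Condition Epsilon 0.010, Condition Gamma 0.354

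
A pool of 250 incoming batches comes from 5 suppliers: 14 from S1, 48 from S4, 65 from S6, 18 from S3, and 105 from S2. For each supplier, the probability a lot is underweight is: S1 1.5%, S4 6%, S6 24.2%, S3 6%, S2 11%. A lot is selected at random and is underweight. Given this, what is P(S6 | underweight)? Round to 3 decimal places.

0.500

By Bayes' rule, posterior ∝ prior × likelihood:
  S1: 0.056 × 0.015 = 0.00084
  S4: 0.192 × 0.06 = 0.01152
  S6: 0.26 × 0.242 = 0.06292
  S3: 0.072 × 0.06 = 0.00432
  S2: 0.42 × 0.11 = 0.0462
Total = 0.1258.
P(S6 | evidence) = 0.06292 / 0.1258 ≈ 0.500.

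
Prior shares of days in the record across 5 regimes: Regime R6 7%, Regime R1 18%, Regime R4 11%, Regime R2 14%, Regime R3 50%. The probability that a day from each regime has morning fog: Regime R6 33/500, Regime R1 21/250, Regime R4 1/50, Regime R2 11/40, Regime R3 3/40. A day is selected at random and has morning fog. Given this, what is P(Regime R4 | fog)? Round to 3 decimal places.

Unnormalized posteriors (prior × likelihood):
  Regime R6: 0.07 × 0.066 = 0.00462
  Regime R1: 0.18 × 0.084 = 0.01512
  Regime R4: 0.11 × 0.02 = 0.0022
  Regime R2: 0.14 × 0.275 = 0.0385
  Regime R3: 0.5 × 0.075 = 0.0375
Sum = 0.09794.
P(Regime R4 | evidence) = 0.0022 / 0.09794 ≈ 0.022.

0.022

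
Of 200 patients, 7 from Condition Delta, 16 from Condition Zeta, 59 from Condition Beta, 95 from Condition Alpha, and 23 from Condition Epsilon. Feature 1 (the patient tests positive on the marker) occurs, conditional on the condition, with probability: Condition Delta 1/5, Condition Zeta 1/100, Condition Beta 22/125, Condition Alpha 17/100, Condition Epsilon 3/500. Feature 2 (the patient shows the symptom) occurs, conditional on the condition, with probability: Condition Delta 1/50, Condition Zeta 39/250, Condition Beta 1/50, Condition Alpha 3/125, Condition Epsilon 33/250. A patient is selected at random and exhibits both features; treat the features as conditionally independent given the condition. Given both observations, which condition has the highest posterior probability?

Condition Alpha

Compute prior × likelihood for every hypothesis:
  Condition Delta: 0.035 × 0.2 × 0.02 = 0.00014
  Condition Zeta: 0.08 × 0.01 × 0.156 = 0.0001248
  Condition Beta: 0.295 × 0.176 × 0.02 = 0.0010384
  Condition Alpha: 0.475 × 0.17 × 0.024 = 0.001938
  Condition Epsilon: 0.115 × 0.006 × 0.132 = 0.00009108
Sum = 0.00333228.
Largest term belongs to Condition Alpha, so Condition Alpha is most probable.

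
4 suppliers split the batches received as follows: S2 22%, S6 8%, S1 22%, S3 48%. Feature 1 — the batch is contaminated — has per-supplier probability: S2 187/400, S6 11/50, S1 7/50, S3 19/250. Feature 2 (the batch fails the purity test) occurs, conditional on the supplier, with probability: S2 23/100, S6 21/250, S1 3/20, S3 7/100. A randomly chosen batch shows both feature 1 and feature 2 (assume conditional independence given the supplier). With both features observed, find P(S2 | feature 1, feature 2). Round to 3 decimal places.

0.732

By Bayes' rule, posterior ∝ prior × likelihood:
  S2: 0.22 × 0.4675 × 0.23 = 0.0236555
  S6: 0.08 × 0.22 × 0.084 = 0.0014784
  S1: 0.22 × 0.14 × 0.15 = 0.00462
  S3: 0.48 × 0.076 × 0.07 = 0.0025536
Sum = 0.0323075.
P(S2 | evidence) = 0.0236555 / 0.0323075 ≈ 0.732.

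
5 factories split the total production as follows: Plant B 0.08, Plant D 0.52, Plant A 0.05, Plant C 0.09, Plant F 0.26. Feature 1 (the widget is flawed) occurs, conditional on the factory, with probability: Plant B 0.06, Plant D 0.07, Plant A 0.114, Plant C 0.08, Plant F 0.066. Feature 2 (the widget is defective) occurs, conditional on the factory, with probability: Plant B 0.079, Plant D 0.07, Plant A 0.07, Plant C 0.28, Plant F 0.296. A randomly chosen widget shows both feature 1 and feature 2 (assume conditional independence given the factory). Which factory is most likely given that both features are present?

By Bayes' rule, posterior ∝ prior × likelihood:
  Plant B: 0.08 × 0.06 × 0.079 = 0.0003792
  Plant D: 0.52 × 0.07 × 0.07 = 0.002548
  Plant A: 0.05 × 0.114 × 0.07 = 0.000399
  Plant C: 0.09 × 0.08 × 0.28 = 0.002016
  Plant F: 0.26 × 0.066 × 0.296 = 0.00507936
Normalizing constant = 0.01042156.
Largest term belongs to Plant F, so Plant F is most probable.

Plant F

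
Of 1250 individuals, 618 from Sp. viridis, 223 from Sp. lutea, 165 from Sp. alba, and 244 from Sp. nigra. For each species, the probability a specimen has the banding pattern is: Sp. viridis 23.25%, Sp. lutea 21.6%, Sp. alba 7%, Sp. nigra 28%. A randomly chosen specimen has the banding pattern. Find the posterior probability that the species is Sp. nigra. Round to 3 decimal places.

0.251

Compute prior × likelihood for every hypothesis:
  Sp. viridis: 0.4944 × 0.2325 = 0.114948
  Sp. lutea: 0.1784 × 0.216 = 0.0385344
  Sp. alba: 0.132 × 0.07 = 0.00924
  Sp. nigra: 0.1952 × 0.28 = 0.054656
Total = 0.2173784.
P(Sp. nigra | evidence) = 0.054656 / 0.2173784 ≈ 0.251.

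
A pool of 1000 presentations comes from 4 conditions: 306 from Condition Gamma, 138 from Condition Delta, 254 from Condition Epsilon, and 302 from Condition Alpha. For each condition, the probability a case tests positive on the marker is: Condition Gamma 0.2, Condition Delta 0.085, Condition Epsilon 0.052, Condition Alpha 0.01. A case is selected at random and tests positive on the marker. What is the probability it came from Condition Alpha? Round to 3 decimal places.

Prior × likelihood for each hypothesis:
  Condition Gamma: 0.306 × 0.2 = 0.0612
  Condition Delta: 0.138 × 0.085 = 0.01173
  Condition Epsilon: 0.254 × 0.052 = 0.013208
  Condition Alpha: 0.302 × 0.01 = 0.00302
Total = 0.089158.
P(Condition Alpha | evidence) = 0.00302 / 0.089158 ≈ 0.034.

0.034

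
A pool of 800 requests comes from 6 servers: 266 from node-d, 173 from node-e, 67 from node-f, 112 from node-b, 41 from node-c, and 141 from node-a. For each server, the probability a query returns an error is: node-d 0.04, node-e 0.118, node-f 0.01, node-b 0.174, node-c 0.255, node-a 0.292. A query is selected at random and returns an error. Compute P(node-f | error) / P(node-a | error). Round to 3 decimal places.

0.016

Prior × likelihood for each hypothesis:
  node-d: 0.3325 × 0.04 = 0.0133
  node-e: 0.21625 × 0.118 = 0.0255175
  node-f: 0.08375 × 0.01 = 0.0008375
  node-b: 0.14 × 0.174 = 0.02436
  node-c: 0.05125 × 0.255 = 0.01306875
  node-a: 0.17625 × 0.292 = 0.051465
Total = 0.12854875.
The ratio is 0.0008375 / 0.051465 (the normalizer cancels) = 0.016.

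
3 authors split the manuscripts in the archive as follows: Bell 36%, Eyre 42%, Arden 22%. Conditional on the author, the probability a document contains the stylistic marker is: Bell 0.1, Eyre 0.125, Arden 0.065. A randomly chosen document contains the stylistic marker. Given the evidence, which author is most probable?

Compute prior × likelihood for every hypothesis:
  Bell: 0.36 × 0.1 = 0.036
  Eyre: 0.42 × 0.125 = 0.0525
  Arden: 0.22 × 0.065 = 0.0143
Sum = 0.1028.
Largest term belongs to Eyre, so Eyre is most probable.

Eyre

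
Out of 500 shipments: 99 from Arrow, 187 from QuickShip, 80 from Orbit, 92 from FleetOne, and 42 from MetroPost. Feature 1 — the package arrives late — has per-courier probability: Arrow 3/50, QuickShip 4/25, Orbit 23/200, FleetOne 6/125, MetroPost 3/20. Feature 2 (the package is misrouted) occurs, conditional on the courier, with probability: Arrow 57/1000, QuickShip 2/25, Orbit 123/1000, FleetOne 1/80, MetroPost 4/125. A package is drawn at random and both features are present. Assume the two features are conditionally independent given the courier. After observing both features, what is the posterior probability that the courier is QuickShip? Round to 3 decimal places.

Compute prior × likelihood for every hypothesis:
  Arrow: 0.198 × 0.06 × 0.057 = 0.00067716
  QuickShip: 0.374 × 0.16 × 0.08 = 0.0047872
  Orbit: 0.16 × 0.115 × 0.123 = 0.0022632
  FleetOne: 0.184 × 0.048 × 0.0125 = 0.0001104
  MetroPost: 0.084 × 0.15 × 0.032 = 0.0004032
Normalizing constant = 0.00824116.
P(QuickShip | evidence) = 0.0047872 / 0.00824116 ≈ 0.581.

0.581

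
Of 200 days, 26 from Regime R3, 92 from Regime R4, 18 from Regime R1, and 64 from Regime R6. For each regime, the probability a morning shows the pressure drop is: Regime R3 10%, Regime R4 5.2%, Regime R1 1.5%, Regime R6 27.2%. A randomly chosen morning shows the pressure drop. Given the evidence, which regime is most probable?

Regime R6

Prior × likelihood for each hypothesis:
  Regime R3: 0.13 × 0.1 = 0.013
  Regime R4: 0.46 × 0.052 = 0.02392
  Regime R1: 0.09 × 0.015 = 0.00135
  Regime R6: 0.32 × 0.272 = 0.08704
Total = 0.12531.
Largest term belongs to Regime R6, so Regime R6 is most probable.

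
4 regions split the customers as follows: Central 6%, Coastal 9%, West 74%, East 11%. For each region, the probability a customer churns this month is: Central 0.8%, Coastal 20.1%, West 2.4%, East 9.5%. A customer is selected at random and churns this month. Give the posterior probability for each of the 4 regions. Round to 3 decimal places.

Prior × likelihood for each hypothesis:
  Central: 0.06 × 0.008 = 0.00048
  Coastal: 0.09 × 0.201 = 0.01809
  West: 0.74 × 0.024 = 0.01776
  East: 0.11 × 0.095 = 0.01045
Total = 0.04678.
P(Central | churn) = 0.00048/0.04678 ≈ 0.010
P(Coastal | churn) = 0.01809/0.04678 ≈ 0.387
P(West | churn) = 0.01776/0.04678 ≈ 0.380
P(East | churn) = 0.01045/0.04678 ≈ 0.223

Central 0.010, Coastal 0.387, West 0.380, East 0.223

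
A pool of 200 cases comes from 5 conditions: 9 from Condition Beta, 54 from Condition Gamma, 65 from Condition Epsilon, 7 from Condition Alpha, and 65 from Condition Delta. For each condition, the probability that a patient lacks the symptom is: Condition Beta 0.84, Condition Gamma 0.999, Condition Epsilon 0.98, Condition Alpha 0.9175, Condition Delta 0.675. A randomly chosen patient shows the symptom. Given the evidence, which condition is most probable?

Taking complements, P(symptomatic | each) = Condition Beta 0.16, Condition Gamma 0.001, Condition Epsilon 0.02, Condition Alpha 0.0825, Condition Delta 0.325.
By Bayes' rule, posterior ∝ prior × likelihood:
  Condition Beta: 0.045 × 0.16 = 0.0072
  Condition Gamma: 0.27 × 0.001 = 0.00027
  Condition Epsilon: 0.325 × 0.02 = 0.0065
  Condition Alpha: 0.035 × 0.0825 = 0.0028875
  Condition Delta: 0.325 × 0.325 = 0.105625
Normalizing constant = 0.1224825.
Largest term belongs to Condition Delta, so Condition Delta is most probable.

Condition Delta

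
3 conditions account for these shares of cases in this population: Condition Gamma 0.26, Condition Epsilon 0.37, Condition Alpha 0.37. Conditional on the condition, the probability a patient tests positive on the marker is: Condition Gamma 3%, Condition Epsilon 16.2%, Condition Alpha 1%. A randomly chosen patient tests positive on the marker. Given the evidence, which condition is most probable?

Condition Epsilon

Unnormalized posteriors (prior × likelihood):
  Condition Gamma: 0.26 × 0.03 = 0.0078
  Condition Epsilon: 0.37 × 0.162 = 0.05994
  Condition Alpha: 0.37 × 0.01 = 0.0037
Total = 0.07144.
Largest term belongs to Condition Epsilon, so Condition Epsilon is most probable.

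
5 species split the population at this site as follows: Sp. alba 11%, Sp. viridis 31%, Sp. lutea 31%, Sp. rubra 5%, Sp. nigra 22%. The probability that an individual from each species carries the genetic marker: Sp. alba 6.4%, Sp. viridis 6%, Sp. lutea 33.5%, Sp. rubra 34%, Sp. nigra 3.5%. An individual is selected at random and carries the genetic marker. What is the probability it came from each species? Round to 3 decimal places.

Compute prior × likelihood for every hypothesis:
  Sp. alba: 0.11 × 0.064 = 0.00704
  Sp. viridis: 0.31 × 0.06 = 0.0186
  Sp. lutea: 0.31 × 0.335 = 0.10385
  Sp. rubra: 0.05 × 0.34 = 0.017
  Sp. nigra: 0.22 × 0.035 = 0.0077
Total = 0.15419.
P(Sp. alba | marker) = 0.00704/0.15419 ≈ 0.046
P(Sp. viridis | marker) = 0.0186/0.15419 ≈ 0.121
P(Sp. lutea | marker) = 0.10385/0.15419 ≈ 0.674
P(Sp. rubra | marker) = 0.017/0.15419 ≈ 0.110
P(Sp. nigra | marker) = 0.0077/0.15419 ≈ 0.050

Sp. alba 0.046, Sp. viridis 0.121, Sp. lutea 0.674, Sp. rubra 0.110, Sp. nigra 0.050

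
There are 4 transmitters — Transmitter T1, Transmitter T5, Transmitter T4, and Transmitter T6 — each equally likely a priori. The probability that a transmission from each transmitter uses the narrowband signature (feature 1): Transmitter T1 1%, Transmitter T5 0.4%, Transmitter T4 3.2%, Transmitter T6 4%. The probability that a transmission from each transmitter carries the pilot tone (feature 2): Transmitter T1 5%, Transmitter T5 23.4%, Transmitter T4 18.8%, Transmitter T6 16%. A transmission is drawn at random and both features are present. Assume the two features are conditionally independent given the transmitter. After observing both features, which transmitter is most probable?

Transmitter T6

With a uniform prior (1/4 each), posterior ∝ likelihood:
  Transmitter T1: 0.01 × 0.05 = 0.0005
  Transmitter T5: 0.004 × 0.234 = 0.000936
  Transmitter T4: 0.032 × 0.188 = 0.006016
  Transmitter T6: 0.04 × 0.16 = 0.0064
Total = 0.013852.
Largest term belongs to Transmitter T6, so Transmitter T6 is most probable.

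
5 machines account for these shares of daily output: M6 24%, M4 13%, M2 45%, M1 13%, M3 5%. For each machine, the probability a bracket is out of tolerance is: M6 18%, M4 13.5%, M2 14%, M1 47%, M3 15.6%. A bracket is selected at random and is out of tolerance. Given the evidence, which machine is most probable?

Unnormalized posteriors (prior × likelihood):
  M6: 0.24 × 0.18 = 0.0432
  M4: 0.13 × 0.135 = 0.01755
  M2: 0.45 × 0.14 = 0.063
  M1: 0.13 × 0.47 = 0.0611
  M3: 0.05 × 0.156 = 0.0078
Sum = 0.19265.
Largest term belongs to M2, so M2 is most probable.

M2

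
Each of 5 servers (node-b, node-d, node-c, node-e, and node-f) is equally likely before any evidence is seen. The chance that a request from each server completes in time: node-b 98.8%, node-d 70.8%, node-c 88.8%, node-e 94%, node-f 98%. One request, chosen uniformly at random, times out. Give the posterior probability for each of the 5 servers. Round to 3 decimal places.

node-b 0.024, node-d 0.589, node-c 0.226, node-e 0.121, node-f 0.040

Taking complements, P(timeout | each) = node-b 0.012, node-d 0.292, node-c 0.112, node-e 0.06, node-f 0.02.
Since the prior is uniform, the posterior is proportional to the likelihood:
  node-b: 0.012
  node-d: 0.292
  node-c: 0.112
  node-e: 0.06
  node-f: 0.02
Sum = 0.496.
P(node-b | timeout) = 0.012/0.496 ≈ 0.024
P(node-d | timeout) = 0.292/0.496 ≈ 0.589
P(node-c | timeout) = 0.112/0.496 ≈ 0.226
P(node-e | timeout) = 0.06/0.496 ≈ 0.121
P(node-f | timeout) = 0.02/0.496 ≈ 0.040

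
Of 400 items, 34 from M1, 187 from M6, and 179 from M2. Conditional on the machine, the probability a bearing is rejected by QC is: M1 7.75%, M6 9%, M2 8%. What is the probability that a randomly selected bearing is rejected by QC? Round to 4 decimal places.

Compute prior × likelihood for every hypothesis:
  M1: 0.085 × 0.0775 = 0.0065875
  M6: 0.4675 × 0.09 = 0.042075
  M2: 0.4475 × 0.08 = 0.0358
P(rejected) = 0.0065875 + 0.042075 + 0.0358 = 0.0844625 → 0.0845.

0.0845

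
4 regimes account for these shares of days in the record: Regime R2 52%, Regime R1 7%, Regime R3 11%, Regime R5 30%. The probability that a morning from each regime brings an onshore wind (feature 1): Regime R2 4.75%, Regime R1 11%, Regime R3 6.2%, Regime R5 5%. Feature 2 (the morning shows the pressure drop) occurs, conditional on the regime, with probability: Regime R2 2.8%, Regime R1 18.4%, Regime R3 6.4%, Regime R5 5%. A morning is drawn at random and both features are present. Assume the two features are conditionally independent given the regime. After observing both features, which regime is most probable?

Compute prior × likelihood for every hypothesis:
  Regime R2: 0.52 × 0.0475 × 0.028 = 0.0006916
  Regime R1: 0.07 × 0.11 × 0.184 = 0.0014168
  Regime R3: 0.11 × 0.062 × 0.064 = 0.00043648
  Regime R5: 0.3 × 0.05 × 0.05 = 0.00075
Total = 0.00329488.
Largest term belongs to Regime R1, so Regime R1 is most probable.

Regime R1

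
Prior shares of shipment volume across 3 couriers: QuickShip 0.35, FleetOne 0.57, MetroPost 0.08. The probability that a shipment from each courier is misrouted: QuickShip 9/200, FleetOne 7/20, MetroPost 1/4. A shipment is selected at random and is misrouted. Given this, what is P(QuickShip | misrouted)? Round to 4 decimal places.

0.0670

Prior × likelihood for each hypothesis:
  QuickShip: 0.35 × 0.045 = 0.01575
  FleetOne: 0.57 × 0.35 = 0.1995
  MetroPost: 0.08 × 0.25 = 0.02
Sum = 0.23525.
P(QuickShip | evidence) = 0.01575 / 0.23525 ≈ 0.0670.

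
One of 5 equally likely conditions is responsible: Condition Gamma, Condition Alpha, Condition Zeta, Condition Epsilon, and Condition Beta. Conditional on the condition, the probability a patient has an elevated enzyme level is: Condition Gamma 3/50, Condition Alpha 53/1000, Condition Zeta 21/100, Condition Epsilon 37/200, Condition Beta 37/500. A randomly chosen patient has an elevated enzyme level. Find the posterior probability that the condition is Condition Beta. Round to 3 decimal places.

0.127

Since the prior is uniform, the posterior is proportional to the likelihood:
  Condition Gamma: 0.06
  Condition Alpha: 0.053
  Condition Zeta: 0.21
  Condition Epsilon: 0.185
  Condition Beta: 0.074
Sum = 0.582.
P(Condition Beta | evidence) = 0.074 / 0.582 ≈ 0.127.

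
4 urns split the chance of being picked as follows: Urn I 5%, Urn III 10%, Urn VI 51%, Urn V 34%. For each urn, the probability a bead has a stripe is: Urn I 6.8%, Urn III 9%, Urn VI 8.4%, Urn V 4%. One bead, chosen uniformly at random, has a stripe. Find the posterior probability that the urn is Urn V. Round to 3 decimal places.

By Bayes' rule, posterior ∝ prior × likelihood:
  Urn I: 0.05 × 0.068 = 0.0034
  Urn III: 0.1 × 0.09 = 0.009
  Urn VI: 0.51 × 0.084 = 0.04284
  Urn V: 0.34 × 0.04 = 0.0136
Sum = 0.06884.
P(Urn V | evidence) = 0.0136 / 0.06884 ≈ 0.198.

0.198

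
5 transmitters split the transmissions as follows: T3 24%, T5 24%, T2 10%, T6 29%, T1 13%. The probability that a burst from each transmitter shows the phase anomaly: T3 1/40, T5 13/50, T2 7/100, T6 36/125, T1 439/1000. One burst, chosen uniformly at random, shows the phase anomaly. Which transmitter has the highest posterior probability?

T6

Compute prior × likelihood for every hypothesis:
  T3: 0.24 × 0.025 = 0.006
  T5: 0.24 × 0.26 = 0.0624
  T2: 0.1 × 0.07 = 0.007
  T6: 0.29 × 0.288 = 0.08352
  T1: 0.13 × 0.439 = 0.05707
Normalizing constant = 0.21599.
Largest term belongs to T6, so T6 is most probable.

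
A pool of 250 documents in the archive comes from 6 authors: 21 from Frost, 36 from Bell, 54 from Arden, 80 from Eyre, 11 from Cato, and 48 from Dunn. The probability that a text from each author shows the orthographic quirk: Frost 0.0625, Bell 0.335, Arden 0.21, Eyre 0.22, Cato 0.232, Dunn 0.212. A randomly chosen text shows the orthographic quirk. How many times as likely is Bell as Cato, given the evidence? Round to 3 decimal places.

4.726

By Bayes' rule, posterior ∝ prior × likelihood:
  Frost: 0.084 × 0.0625 = 0.00525
  Bell: 0.144 × 0.335 = 0.04824
  Arden: 0.216 × 0.21 = 0.04536
  Eyre: 0.32 × 0.22 = 0.0704
  Cato: 0.044 × 0.232 = 0.010208
  Dunn: 0.192 × 0.212 = 0.040704
Total = 0.220162.
The ratio is 0.04824 / 0.010208 (the normalizer cancels) = 4.726.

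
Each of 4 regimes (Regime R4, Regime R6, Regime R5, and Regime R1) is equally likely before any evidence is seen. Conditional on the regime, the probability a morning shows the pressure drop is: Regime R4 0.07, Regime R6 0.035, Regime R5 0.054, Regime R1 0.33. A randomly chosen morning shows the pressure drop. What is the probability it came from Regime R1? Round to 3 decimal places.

Since the prior is uniform, the posterior is proportional to the likelihood:
  Regime R4: 0.07
  Regime R6: 0.035
  Regime R5: 0.054
  Regime R1: 0.33
Normalizing constant = 0.489.
P(Regime R1 | evidence) = 0.33 / 0.489 ≈ 0.675.

0.675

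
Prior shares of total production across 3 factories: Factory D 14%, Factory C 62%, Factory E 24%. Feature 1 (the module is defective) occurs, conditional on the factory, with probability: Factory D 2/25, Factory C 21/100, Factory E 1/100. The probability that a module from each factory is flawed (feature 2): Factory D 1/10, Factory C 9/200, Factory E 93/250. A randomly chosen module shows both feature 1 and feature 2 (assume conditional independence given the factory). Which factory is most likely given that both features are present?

Factory C

Unnormalized posteriors (prior × likelihood):
  Factory D: 0.14 × 0.08 × 0.1 = 0.00112
  Factory C: 0.62 × 0.21 × 0.045 = 0.005859
  Factory E: 0.24 × 0.01 × 0.372 = 0.0008928
Total = 0.0078718.
Largest term belongs to Factory C, so Factory C is most probable.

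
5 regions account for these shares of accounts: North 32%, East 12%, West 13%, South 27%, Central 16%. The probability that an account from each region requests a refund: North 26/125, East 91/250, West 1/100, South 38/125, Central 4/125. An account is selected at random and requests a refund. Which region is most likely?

Unnormalized posteriors (prior × likelihood):
  North: 0.32 × 0.208 = 0.06656
  East: 0.12 × 0.364 = 0.04368
  West: 0.13 × 0.01 = 0.0013
  South: 0.27 × 0.304 = 0.08208
  Central: 0.16 × 0.032 = 0.00512
Total = 0.19874.
Largest term belongs to South, so South is most probable.

South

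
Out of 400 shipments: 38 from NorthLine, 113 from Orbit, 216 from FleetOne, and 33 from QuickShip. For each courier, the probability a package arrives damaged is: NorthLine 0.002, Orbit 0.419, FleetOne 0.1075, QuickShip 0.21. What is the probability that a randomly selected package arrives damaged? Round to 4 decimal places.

Compute prior × likelihood for every hypothesis:
  NorthLine: 0.095 × 0.002 = 0.00019
  Orbit: 0.2825 × 0.419 = 0.1183675
  FleetOne: 0.54 × 0.1075 = 0.05805
  QuickShip: 0.0825 × 0.21 = 0.017325
P(damaged) = 0.00019 + 0.1183675 + 0.05805 + 0.017325 = 0.1939325 → 0.1939.

0.1939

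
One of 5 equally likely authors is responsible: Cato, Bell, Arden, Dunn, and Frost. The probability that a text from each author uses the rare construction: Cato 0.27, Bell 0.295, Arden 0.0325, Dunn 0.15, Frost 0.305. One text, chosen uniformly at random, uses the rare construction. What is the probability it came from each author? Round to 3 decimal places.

Cato 0.257, Bell 0.280, Arden 0.031, Dunn 0.143, Frost 0.290

Since the prior is uniform, the posterior is proportional to the likelihood:
  Cato: 0.27
  Bell: 0.295
  Arden: 0.0325
  Dunn: 0.15
  Frost: 0.305
Total = 1.0525.
P(Cato | rare-form) = 0.27/1.0525 ≈ 0.257
P(Bell | rare-form) = 0.295/1.0525 ≈ 0.280
P(Arden | rare-form) = 0.0325/1.0525 ≈ 0.031
P(Dunn | rare-form) = 0.15/1.0525 ≈ 0.143
P(Frost | rare-form) = 0.305/1.0525 ≈ 0.290
(Check: 0.257+0.280+0.031+0.143+0.290 = 1.001.)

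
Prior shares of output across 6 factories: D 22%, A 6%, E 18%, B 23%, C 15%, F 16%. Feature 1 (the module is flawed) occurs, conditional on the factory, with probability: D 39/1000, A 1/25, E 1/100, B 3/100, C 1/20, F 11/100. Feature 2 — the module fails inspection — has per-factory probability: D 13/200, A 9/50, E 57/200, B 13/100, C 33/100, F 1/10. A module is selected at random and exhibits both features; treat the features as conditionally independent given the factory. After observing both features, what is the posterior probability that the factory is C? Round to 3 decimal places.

By Bayes' rule, posterior ∝ prior × likelihood:
  D: 0.22 × 0.039 × 0.065 = 0.0005577
  A: 0.06 × 0.04 × 0.18 = 0.000432
  E: 0.18 × 0.01 × 0.285 = 0.000513
  B: 0.23 × 0.03 × 0.13 = 0.000897
  C: 0.15 × 0.05 × 0.33 = 0.002475
  F: 0.16 × 0.11 × 0.1 = 0.00176
Sum = 0.0066347.
P(C | evidence) = 0.002475 / 0.0066347 ≈ 0.373.

0.373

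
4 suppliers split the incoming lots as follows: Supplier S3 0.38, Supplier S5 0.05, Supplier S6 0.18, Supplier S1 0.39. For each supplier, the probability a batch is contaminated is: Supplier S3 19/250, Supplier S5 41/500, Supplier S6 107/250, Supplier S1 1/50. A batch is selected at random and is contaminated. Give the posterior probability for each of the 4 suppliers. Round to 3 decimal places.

Compute prior × likelihood for every hypothesis:
  Supplier S3: 0.38 × 0.076 = 0.02888
  Supplier S5: 0.05 × 0.082 = 0.0041
  Supplier S6: 0.18 × 0.428 = 0.07704
  Supplier S1: 0.39 × 0.02 = 0.0078
Normalizing constant = 0.11782.
P(Supplier S3 | contaminated) = 0.02888/0.11782 ≈ 0.245
P(Supplier S5 | contaminated) = 0.0041/0.11782 ≈ 0.035
P(Supplier S6 | contaminated) = 0.07704/0.11782 ≈ 0.654
P(Supplier S1 | contaminated) = 0.0078/0.11782 ≈ 0.066

Supplier S3 0.245, Supplier S5 0.035, Supplier S6 0.654, Supplier S1 0.066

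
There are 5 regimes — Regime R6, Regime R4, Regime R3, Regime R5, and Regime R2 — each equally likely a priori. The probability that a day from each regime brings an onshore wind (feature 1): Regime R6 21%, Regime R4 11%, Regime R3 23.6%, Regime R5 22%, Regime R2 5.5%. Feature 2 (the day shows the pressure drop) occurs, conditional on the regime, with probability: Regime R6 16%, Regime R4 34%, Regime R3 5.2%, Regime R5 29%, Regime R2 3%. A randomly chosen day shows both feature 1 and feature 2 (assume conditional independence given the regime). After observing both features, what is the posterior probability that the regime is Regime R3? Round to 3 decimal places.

Since the prior is uniform, the posterior is proportional to the likelihood:
  Regime R6: 0.21 × 0.16 = 0.0336
  Regime R4: 0.11 × 0.34 = 0.0374
  Regime R3: 0.236 × 0.052 = 0.012272
  Regime R5: 0.22 × 0.29 = 0.0638
  Regime R2: 0.055 × 0.03 = 0.00165
Normalizing constant = 0.148722.
P(Regime R3 | evidence) = 0.012272 / 0.148722 ≈ 0.083.

0.083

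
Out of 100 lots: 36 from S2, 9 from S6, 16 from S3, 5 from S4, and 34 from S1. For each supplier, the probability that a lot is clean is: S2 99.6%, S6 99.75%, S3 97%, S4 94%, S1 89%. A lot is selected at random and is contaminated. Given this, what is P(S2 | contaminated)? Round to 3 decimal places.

0.031

Taking complements, P(contaminated | each) = S2 0.004, S6 0.0025, S3 0.03, S4 0.06, S1 0.11.
Unnormalized posteriors (prior × likelihood):
  S2: 0.36 × 0.004 = 0.00144
  S6: 0.09 × 0.0025 = 0.000225
  S3: 0.16 × 0.03 = 0.0048
  S4: 0.05 × 0.06 = 0.003
  S1: 0.34 × 0.11 = 0.0374
Total = 0.046865.
P(S2 | evidence) = 0.00144 / 0.046865 ≈ 0.031.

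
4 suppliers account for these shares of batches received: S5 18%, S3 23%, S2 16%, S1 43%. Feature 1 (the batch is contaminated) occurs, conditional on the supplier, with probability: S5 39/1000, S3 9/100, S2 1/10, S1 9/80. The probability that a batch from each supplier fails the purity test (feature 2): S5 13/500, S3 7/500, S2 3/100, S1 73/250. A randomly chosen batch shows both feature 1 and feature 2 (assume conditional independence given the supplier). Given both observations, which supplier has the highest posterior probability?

Unnormalized posteriors (prior × likelihood):
  S5: 0.18 × 0.039 × 0.026 = 0.00018252
  S3: 0.23 × 0.09 × 0.014 = 0.0002898
  S2: 0.16 × 0.1 × 0.03 = 0.00048
  S1: 0.43 × 0.1125 × 0.292 = 0.0141255
Sum = 0.01507782.
Largest term belongs to S1, so S1 is most probable.

S1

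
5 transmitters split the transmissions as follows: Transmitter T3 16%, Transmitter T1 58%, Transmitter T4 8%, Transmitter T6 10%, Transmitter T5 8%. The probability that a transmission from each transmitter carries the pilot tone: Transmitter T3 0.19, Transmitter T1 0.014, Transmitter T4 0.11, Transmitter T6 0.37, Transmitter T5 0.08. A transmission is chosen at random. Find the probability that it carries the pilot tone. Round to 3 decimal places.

Prior × likelihood for each hypothesis:
  Transmitter T3: 0.16 × 0.19 = 0.0304
  Transmitter T1: 0.58 × 0.014 = 0.00812
  Transmitter T4: 0.08 × 0.11 = 0.0088
  Transmitter T6: 0.1 × 0.37 = 0.037
  Transmitter T5: 0.08 × 0.08 = 0.0064
P(pilot) = 0.0304 + 0.00812 + 0.0088 + 0.037 + 0.0064 = 0.09072 → 0.091.

0.091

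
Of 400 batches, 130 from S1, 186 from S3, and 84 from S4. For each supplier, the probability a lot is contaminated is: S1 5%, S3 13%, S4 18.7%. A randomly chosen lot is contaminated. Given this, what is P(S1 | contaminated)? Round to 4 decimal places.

Unnormalized posteriors (prior × likelihood):
  S1: 0.325 × 0.05 = 0.01625
  S3: 0.465 × 0.13 = 0.06045
  S4: 0.21 × 0.187 = 0.03927
Total = 0.11597.
P(S1 | evidence) = 0.01625 / 0.11597 ≈ 0.1401.

0.1401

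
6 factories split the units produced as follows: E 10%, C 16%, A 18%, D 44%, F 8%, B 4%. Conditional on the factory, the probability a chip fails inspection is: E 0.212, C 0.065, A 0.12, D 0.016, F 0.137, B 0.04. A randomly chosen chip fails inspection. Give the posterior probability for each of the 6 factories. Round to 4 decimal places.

E 0.2912, C 0.1429, A 0.2967, D 0.0967, F 0.1505, B 0.0220

Prior × likelihood for each hypothesis:
  E: 0.1 × 0.212 = 0.0212
  C: 0.16 × 0.065 = 0.0104
  A: 0.18 × 0.12 = 0.0216
  D: 0.44 × 0.016 = 0.00704
  F: 0.08 × 0.137 = 0.01096
  B: 0.04 × 0.04 = 0.0016
Total = 0.0728.
P(E | nonconforming) = 0.0212/0.0728 ≈ 0.2912
P(C | nonconforming) = 0.0104/0.0728 ≈ 0.1429
P(A | nonconforming) = 0.0216/0.0728 ≈ 0.2967
P(D | nonconforming) = 0.00704/0.0728 ≈ 0.0967
P(F | nonconforming) = 0.01096/0.0728 ≈ 0.1505
P(B | nonconforming) = 0.0016/0.0728 ≈ 0.0220
(Check: 0.2912+0.1429+0.2967+0.0967+0.1505+0.0220 = 1.0000.)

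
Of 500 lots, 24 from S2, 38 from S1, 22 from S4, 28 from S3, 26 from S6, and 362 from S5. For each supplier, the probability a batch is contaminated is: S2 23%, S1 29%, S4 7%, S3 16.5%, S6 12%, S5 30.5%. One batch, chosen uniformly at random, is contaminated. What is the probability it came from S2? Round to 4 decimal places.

Unnormalized posteriors (prior × likelihood):
  S2: 0.048 × 0.23 = 0.01104
  S1: 0.076 × 0.29 = 0.02204
  S4: 0.044 × 0.07 = 0.00308
  S3: 0.056 × 0.165 = 0.00924
  S6: 0.052 × 0.12 = 0.00624
  S5: 0.724 × 0.305 = 0.22082
Normalizing constant = 0.27246.
P(S2 | evidence) = 0.01104 / 0.27246 ≈ 0.0405.

0.0405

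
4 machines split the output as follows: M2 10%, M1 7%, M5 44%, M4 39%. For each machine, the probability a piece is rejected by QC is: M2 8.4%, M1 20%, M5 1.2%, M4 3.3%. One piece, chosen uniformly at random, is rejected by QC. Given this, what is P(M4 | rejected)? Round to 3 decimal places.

By Bayes' rule, posterior ∝ prior × likelihood:
  M2: 0.1 × 0.084 = 0.0084
  M1: 0.07 × 0.2 = 0.014
  M5: 0.44 × 0.012 = 0.00528
  M4: 0.39 × 0.033 = 0.01287
Sum = 0.04055.
P(M4 | evidence) = 0.01287 / 0.04055 ≈ 0.317.

0.317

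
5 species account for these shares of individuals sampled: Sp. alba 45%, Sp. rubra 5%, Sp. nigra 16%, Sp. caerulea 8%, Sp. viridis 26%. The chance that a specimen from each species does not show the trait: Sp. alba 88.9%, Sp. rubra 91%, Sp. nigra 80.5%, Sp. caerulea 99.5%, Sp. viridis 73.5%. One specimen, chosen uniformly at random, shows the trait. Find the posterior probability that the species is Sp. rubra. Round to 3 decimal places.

0.029

Taking complements, P(trait | each) = Sp. alba 0.111, Sp. rubra 0.09, Sp. nigra 0.195, Sp. caerulea 0.005, Sp. viridis 0.265.
By Bayes' rule, posterior ∝ prior × likelihood:
  Sp. alba: 0.45 × 0.111 = 0.04995
  Sp. rubra: 0.05 × 0.09 = 0.0045
  Sp. nigra: 0.16 × 0.195 = 0.0312
  Sp. caerulea: 0.08 × 0.005 = 0.0004
  Sp. viridis: 0.26 × 0.265 = 0.0689
Total = 0.15495.
P(Sp. rubra | evidence) = 0.0045 / 0.15495 ≈ 0.029.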